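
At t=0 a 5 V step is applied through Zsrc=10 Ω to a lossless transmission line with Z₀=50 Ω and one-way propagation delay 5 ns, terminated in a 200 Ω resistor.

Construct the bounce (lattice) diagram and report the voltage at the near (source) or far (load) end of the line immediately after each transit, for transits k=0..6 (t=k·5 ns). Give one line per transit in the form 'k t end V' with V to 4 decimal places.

0 0 source 4.1667
1 5 load 6.6667
2 10 source 5.0000
3 15 load 4.0000
4 20 source 4.6667
5 25 load 5.0667
6 30 source 4.8000

Γ_L=0.600000, Γ_S=-0.666667; launch V₁=5·50/60=4.166667
k=0 src: V=4.1667
k=1 load: inc=4.166667, refl=4.166667·0.600000=2.5000; V=0.000000+4.166667+2.500000=6.6667
k=2 src: inc=2.500000, refl=2.500000·-0.666667=-1.6667; V=4.166667+2.500000+-1.666667=5.0000
k=3 load: inc=-1.666667, refl=-1.666667·0.600000=-1.0000; V=6.666667+-1.666667+-1.000000=4.0000
k=4 src: inc=-1.000000, refl=-1.000000·-0.666667=0.6667; V=5.000000+-1.000000+0.666667=4.6667
k=5 load: inc=0.666667, refl=0.666667·0.600000=0.4000; V=4.000000+0.666667+0.400000=5.0667
k=6 src: inc=0.400000, refl=0.400000·-0.666667=-0.2667; V=4.666667+0.400000+-0.266667=4.8000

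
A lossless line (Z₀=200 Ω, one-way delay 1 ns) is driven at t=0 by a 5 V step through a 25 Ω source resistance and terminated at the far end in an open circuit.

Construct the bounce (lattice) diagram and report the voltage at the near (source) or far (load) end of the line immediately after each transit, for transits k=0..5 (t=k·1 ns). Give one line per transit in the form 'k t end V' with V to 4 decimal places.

0 0 source 4.4444
1 1 load 8.8889
2 2 source 5.4321
3 3 load 1.9753
4 4 source 4.6639
5 5 load 7.3525

Γ_L=1.000000, Γ_S=-0.777778; launch V₁=5·200/225=4.444444
k=0 src: V=4.4444
k=1 load: inc=4.444444, refl=4.444444·1.000000=4.4444; V=0.000000+4.444444+4.444444=8.8889
k=2 src: inc=4.444444, refl=4.444444·-0.777778=-3.4568; V=4.444444+4.444444+-3.456790=5.4321
k=3 load: inc=-3.456790, refl=-3.456790·1.000000=-3.4568; V=8.888889+-3.456790+-3.456790=1.9753
k=4 src: inc=-3.456790, refl=-3.456790·-0.777778=2.6886; V=5.432099+-3.456790+2.688615=4.6639
k=5 load: inc=2.688615, refl=2.688615·1.000000=2.6886; V=1.975309+2.688615+2.688615=7.3525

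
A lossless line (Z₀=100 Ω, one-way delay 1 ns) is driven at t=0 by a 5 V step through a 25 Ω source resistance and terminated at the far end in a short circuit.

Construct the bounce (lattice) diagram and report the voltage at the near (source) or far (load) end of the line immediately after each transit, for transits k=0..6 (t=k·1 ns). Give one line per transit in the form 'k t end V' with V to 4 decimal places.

Γ_L=-1.000000, Γ_S=-0.600000; launch V₁=5·100/125=4.000000
k=0 src: V=4.0000
k=1 load: inc=4.000000, refl=4.000000·-1.000000=-4.0000; V=0.000000+4.000000+-4.000000=0.0000
k=2 src: inc=-4.000000, refl=-4.000000·-0.600000=2.4000; V=4.000000+-4.000000+2.400000=2.4000
k=3 load: inc=2.400000, refl=2.400000·-1.000000=-2.4000; V=0.000000+2.400000+-2.400000=0.0000
k=4 src: inc=-2.400000, refl=-2.400000·-0.600000=1.4400; V=2.400000+-2.400000+1.440000=1.4400
k=5 load: inc=1.440000, refl=1.440000·-1.000000=-1.4400; V=0.000000+1.440000+-1.440000=0.0000
k=6 src: inc=-1.440000, refl=-1.440000·-0.600000=0.8640; V=1.440000+-1.440000+0.864000=0.8640

0 0 source 4.0000
1 1 load 0.0000
2 2 source 2.4000
3 3 load 0.0000
4 4 source 1.4400
5 5 load 0.0000
6 6 source 0.8640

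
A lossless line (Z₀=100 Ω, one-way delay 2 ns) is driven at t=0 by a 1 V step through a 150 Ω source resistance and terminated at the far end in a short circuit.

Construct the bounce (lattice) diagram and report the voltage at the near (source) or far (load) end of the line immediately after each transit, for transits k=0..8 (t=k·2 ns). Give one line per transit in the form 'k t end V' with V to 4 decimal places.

Γ_L=-1.000000, Γ_S=0.200000; launch V₁=1·100/250=0.400000
k=0 src: V=0.4000
k=1 load: inc=0.400000, refl=0.400000·-1.000000=-0.4000; V=0.000000+0.400000+-0.400000=0.0000
k=2 src: inc=-0.400000, refl=-0.400000·0.200000=-0.0800; V=0.400000+-0.400000+-0.080000=-0.0800
k=3 load: inc=-0.080000, refl=-0.080000·-1.000000=0.0800; V=0.000000+-0.080000+0.080000=0.0000
k=4 src: inc=0.080000, refl=0.080000·0.200000=0.0160; V=-0.080000+0.080000+0.016000=0.0160
k=5 load: inc=0.016000, refl=0.016000·-1.000000=-0.0160; V=0.000000+0.016000+-0.016000=0.0000
k=6 src: inc=-0.016000, refl=-0.016000·0.200000=-0.0032; V=0.016000+-0.016000+-0.003200=-0.0032
k=7 load: inc=-0.003200, refl=-0.003200·-1.000000=0.0032; V=0.000000+-0.003200+0.003200=0.0000
k=8 src: inc=0.003200, refl=0.003200·0.200000=0.0006; V=-0.003200+0.003200+0.000640=0.0006

0 0 source 0.4000
1 2 load 0.0000
2 4 source -0.0800
3 6 load 0.0000
4 8 source 0.0160
5 10 load 0.0000
6 12 source -0.0032
7 14 load 0.0000
8 16 source 0.0006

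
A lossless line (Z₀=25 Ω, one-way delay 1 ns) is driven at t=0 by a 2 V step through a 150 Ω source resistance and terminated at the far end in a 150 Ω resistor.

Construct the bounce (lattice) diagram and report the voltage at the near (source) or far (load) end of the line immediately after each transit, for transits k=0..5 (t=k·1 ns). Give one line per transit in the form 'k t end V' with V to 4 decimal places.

Γ_L=0.714286, Γ_S=0.714286; launch V₁=2·25/175=0.285714
k=0 src: V=0.2857
k=1 load: inc=0.285714, refl=0.285714·0.714286=0.2041; V=0.000000+0.285714+0.204082=0.4898
k=2 src: inc=0.204082, refl=0.204082·0.714286=0.1458; V=0.285714+0.204082+0.145773=0.6356
k=3 load: inc=0.145773, refl=0.145773·0.714286=0.1041; V=0.489796+0.145773+0.104123=0.7397
k=4 src: inc=0.104123, refl=0.104123·0.714286=0.0744; V=0.635569+0.104123+0.074374=0.8141
k=5 load: inc=0.074374, refl=0.074374·0.714286=0.0531; V=0.739692+0.074374+0.053124=0.8672

0 0 source 0.2857
1 1 load 0.4898
2 2 source 0.6356
3 3 load 0.7397
4 4 source 0.8141
5 5 load 0.8672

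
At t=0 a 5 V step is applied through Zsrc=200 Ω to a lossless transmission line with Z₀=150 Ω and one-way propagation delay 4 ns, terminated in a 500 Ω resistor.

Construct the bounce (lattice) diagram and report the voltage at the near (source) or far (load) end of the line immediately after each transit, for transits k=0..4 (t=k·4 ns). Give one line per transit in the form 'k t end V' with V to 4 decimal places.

Γ_L=0.538462, Γ_S=0.142857; launch V₁=5·150/350=2.142857
k=0 src: V=2.1429
k=1 load: inc=2.142857, refl=2.142857·0.538462=1.1538; V=0.000000+2.142857+1.153846=3.2967
k=2 src: inc=1.153846, refl=1.153846·0.142857=0.1648; V=2.142857+1.153846+0.164835=3.4615
k=3 load: inc=0.164835, refl=0.164835·0.538462=0.0888; V=3.296703+0.164835+0.088757=3.5503
k=4 src: inc=0.088757, refl=0.088757·0.142857=0.0127; V=3.461538+0.088757+0.012680=3.5630

0 0 source 2.1429
1 4 load 3.2967
2 8 source 3.4615
3 12 load 3.5503
4 16 source 3.5630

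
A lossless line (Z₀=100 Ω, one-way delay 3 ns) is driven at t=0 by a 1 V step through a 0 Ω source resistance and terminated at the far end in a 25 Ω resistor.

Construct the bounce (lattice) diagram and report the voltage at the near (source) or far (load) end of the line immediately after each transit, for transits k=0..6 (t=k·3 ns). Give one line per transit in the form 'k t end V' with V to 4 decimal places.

Γ_L=-0.600000, Γ_S=-1.000000; launch V₁=1·100/100=1.000000
k=0 src: V=1.0000
k=1 load: inc=1.000000, refl=1.000000·-0.600000=-0.6000; V=0.000000+1.000000+-0.600000=0.4000
k=2 src: inc=-0.600000, refl=-0.600000·-1.000000=0.6000; V=1.000000+-0.600000+0.600000=1.0000
k=3 load: inc=0.600000, refl=0.600000·-0.600000=-0.3600; V=0.400000+0.600000+-0.360000=0.6400
k=4 src: inc=-0.360000, refl=-0.360000·-1.000000=0.3600; V=1.000000+-0.360000+0.360000=1.0000
k=5 load: inc=0.360000, refl=0.360000·-0.600000=-0.2160; V=0.640000+0.360000+-0.216000=0.7840
k=6 src: inc=-0.216000, refl=-0.216000·-1.000000=0.2160; V=1.000000+-0.216000+0.216000=1.0000

0 0 source 1.0000
1 3 load 0.4000
2 6 source 1.0000
3 9 load 0.6400
4 12 source 1.0000
5 15 load 0.7840
6 18 source 1.0000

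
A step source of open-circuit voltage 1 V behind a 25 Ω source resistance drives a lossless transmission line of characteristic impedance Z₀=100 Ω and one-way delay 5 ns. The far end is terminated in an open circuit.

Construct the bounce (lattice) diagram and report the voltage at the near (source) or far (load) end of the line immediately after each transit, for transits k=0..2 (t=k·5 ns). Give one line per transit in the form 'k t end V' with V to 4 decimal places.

0 0 source 0.8000
1 5 load 1.6000
2 10 source 1.1200

Γ_L=1.000000, Γ_S=-0.600000; launch V₁=1·100/125=0.800000
k=0 src: V=0.8000
k=1 load: inc=0.800000, refl=0.800000·1.000000=0.8000; V=0.000000+0.800000+0.800000=1.6000
k=2 src: inc=0.800000, refl=0.800000·-0.600000=-0.4800; V=0.800000+0.800000+-0.480000=1.1200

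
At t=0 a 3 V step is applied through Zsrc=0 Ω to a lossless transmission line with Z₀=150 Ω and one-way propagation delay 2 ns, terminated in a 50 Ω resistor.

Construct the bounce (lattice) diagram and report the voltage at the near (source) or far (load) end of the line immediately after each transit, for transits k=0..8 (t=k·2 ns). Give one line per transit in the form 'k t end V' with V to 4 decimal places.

0 0 source 3.0000
1 2 load 1.5000
2 4 source 3.0000
3 6 load 2.2500
4 8 source 3.0000
5 10 load 2.6250
6 12 source 3.0000
7 14 load 2.8125
8 16 source 3.0000

Γ_L=-0.500000, Γ_S=-1.000000; launch V₁=3·150/150=3.000000
k=0 src: V=3.0000
k=1 load: inc=3.000000, refl=3.000000·-0.500000=-1.5000; V=0.000000+3.000000+-1.500000=1.5000
k=2 src: inc=-1.500000, refl=-1.500000·-1.000000=1.5000; V=3.000000+-1.500000+1.500000=3.0000
k=3 load: inc=1.500000, refl=1.500000·-0.500000=-0.7500; V=1.500000+1.500000+-0.750000=2.2500
k=4 src: inc=-0.750000, refl=-0.750000·-1.000000=0.7500; V=3.000000+-0.750000+0.750000=3.0000
k=5 load: inc=0.750000, refl=0.750000·-0.500000=-0.3750; V=2.250000+0.750000+-0.375000=2.6250
k=6 src: inc=-0.375000, refl=-0.375000·-1.000000=0.3750; V=3.000000+-0.375000+0.375000=3.0000
k=7 load: inc=0.375000, refl=0.375000·-0.500000=-0.1875; V=2.625000+0.375000+-0.187500=2.8125
k=8 src: inc=-0.187500, refl=-0.187500·-1.000000=0.1875; V=3.000000+-0.187500+0.187500=3.0000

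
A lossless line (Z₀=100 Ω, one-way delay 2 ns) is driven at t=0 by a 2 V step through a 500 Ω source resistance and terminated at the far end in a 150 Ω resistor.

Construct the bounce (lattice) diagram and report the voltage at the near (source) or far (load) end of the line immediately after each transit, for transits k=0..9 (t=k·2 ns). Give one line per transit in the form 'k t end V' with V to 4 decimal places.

Γ_L=0.200000, Γ_S=0.666667; launch V₁=2·100/600=0.333333
k=0 src: V=0.3333
k=1 load: inc=0.333333, refl=0.333333·0.200000=0.0667; V=0.000000+0.333333+0.066667=0.4000
k=2 src: inc=0.066667, refl=0.066667·0.666667=0.0444; V=0.333333+0.066667+0.044444=0.4444
k=3 load: inc=0.044444, refl=0.044444·0.200000=0.0089; V=0.400000+0.044444+0.008889=0.4533
k=4 src: inc=0.008889, refl=0.008889·0.666667=0.0059; V=0.444444+0.008889+0.005926=0.4593
k=5 load: inc=0.005926, refl=0.005926·0.200000=0.0012; V=0.453333+0.005926+0.001185=0.4604
k=6 src: inc=0.001185, refl=0.001185·0.666667=0.0008; V=0.459259+0.001185+0.000790=0.4612
k=7 load: inc=0.000790, refl=0.000790·0.200000=0.0002; V=0.460444+0.000790+0.000158=0.4614
k=8 src: inc=0.000158, refl=0.000158·0.666667=0.0001; V=0.461235+0.000158+0.000105=0.4615
k=9 load: inc=0.000105, refl=0.000105·0.200000=0.0000; V=0.461393+0.000105+0.000021=0.4615

0 0 source 0.3333
1 2 load 0.4000
2 4 source 0.4444
3 6 load 0.4533
4 8 source 0.4593
5 10 load 0.4604
6 12 source 0.4612
7 14 load 0.4614
8 16 source 0.4615
9 18 load 0.4615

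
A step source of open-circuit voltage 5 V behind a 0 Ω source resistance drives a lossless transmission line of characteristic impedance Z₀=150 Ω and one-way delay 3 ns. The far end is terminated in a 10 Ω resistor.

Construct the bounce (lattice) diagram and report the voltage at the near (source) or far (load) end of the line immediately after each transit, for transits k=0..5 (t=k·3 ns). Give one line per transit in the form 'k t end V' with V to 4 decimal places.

Γ_L=-0.875000, Γ_S=-1.000000; launch V₁=5·150/150=5.000000
k=0 src: V=5.0000
k=1 load: inc=5.000000, refl=5.000000·-0.875000=-4.3750; V=0.000000+5.000000+-4.375000=0.6250
k=2 src: inc=-4.375000, refl=-4.375000·-1.000000=4.3750; V=5.000000+-4.375000+4.375000=5.0000
k=3 load: inc=4.375000, refl=4.375000·-0.875000=-3.8281; V=0.625000+4.375000+-3.828125=1.1719
k=4 src: inc=-3.828125, refl=-3.828125·-1.000000=3.8281; V=5.000000+-3.828125+3.828125=5.0000
k=5 load: inc=3.828125, refl=3.828125·-0.875000=-3.3496; V=1.171875+3.828125+-3.349609=1.6504

0 0 source 5.0000
1 3 load 0.6250
2 6 source 5.0000
3 9 load 1.1719
4 12 source 5.0000
5 15 load 1.6504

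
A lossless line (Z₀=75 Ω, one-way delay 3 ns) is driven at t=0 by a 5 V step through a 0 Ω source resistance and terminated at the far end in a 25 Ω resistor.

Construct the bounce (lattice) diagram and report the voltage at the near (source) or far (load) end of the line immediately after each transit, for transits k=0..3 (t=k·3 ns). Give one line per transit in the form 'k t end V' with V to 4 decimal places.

Γ_L=-0.500000, Γ_S=-1.000000; launch V₁=5·75/75=5.000000
k=0 src: V=5.0000
k=1 load: inc=5.000000, refl=5.000000·-0.500000=-2.5000; V=0.000000+5.000000+-2.500000=2.5000
k=2 src: inc=-2.500000, refl=-2.500000·-1.000000=2.5000; V=5.000000+-2.500000+2.500000=5.0000
k=3 load: inc=2.500000, refl=2.500000·-0.500000=-1.2500; V=2.500000+2.500000+-1.250000=3.7500

0 0 source 5.0000
1 3 load 2.5000
2 6 source 5.0000
3 9 load 3.7500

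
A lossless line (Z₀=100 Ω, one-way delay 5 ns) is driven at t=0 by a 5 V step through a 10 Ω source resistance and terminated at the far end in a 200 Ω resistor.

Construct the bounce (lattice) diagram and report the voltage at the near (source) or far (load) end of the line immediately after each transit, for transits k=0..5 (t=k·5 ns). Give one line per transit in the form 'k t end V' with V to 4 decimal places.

Γ_L=0.333333, Γ_S=-0.818182; launch V₁=5·100/110=4.545455
k=0 src: V=4.5455
k=1 load: inc=4.545455, refl=4.545455·0.333333=1.5152; V=0.000000+4.545455+1.515152=6.0606
k=2 src: inc=1.515152, refl=1.515152·-0.818182=-1.2397; V=4.545455+1.515152+-1.239669=4.8209
k=3 load: inc=-1.239669, refl=-1.239669·0.333333=-0.4132; V=6.060606+-1.239669+-0.413223=4.4077
k=4 src: inc=-0.413223, refl=-0.413223·-0.818182=0.3381; V=4.820937+-0.413223+0.338092=4.7458
k=5 load: inc=0.338092, refl=0.338092·0.333333=0.1127; V=4.407713+0.338092+0.112697=4.8585

0 0 source 4.5455
1 5 load 6.0606
2 10 source 4.8209
3 15 load 4.4077
4 20 source 4.7458
5 25 load 4.8585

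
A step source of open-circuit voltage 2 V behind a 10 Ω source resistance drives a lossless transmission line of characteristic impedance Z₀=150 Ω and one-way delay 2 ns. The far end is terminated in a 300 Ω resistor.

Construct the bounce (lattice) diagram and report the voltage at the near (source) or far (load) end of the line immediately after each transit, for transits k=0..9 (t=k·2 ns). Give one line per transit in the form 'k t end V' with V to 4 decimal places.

Γ_L=0.333333, Γ_S=-0.875000; launch V₁=2·150/160=1.875000
k=0 src: V=1.8750
k=1 load: inc=1.875000, refl=1.875000·0.333333=0.6250; V=0.000000+1.875000+0.625000=2.5000
k=2 src: inc=0.625000, refl=0.625000·-0.875000=-0.5469; V=1.875000+0.625000+-0.546875=1.9531
k=3 load: inc=-0.546875, refl=-0.546875·0.333333=-0.1823; V=2.500000+-0.546875+-0.182292=1.7708
k=4 src: inc=-0.182292, refl=-0.182292·-0.875000=0.1595; V=1.953125+-0.182292+0.159505=1.9303
k=5 load: inc=0.159505, refl=0.159505·0.333333=0.0532; V=1.770833+0.159505+0.053168=1.9835
k=6 src: inc=0.053168, refl=0.053168·-0.875000=-0.0465; V=1.930339+0.053168+-0.046522=1.9370
k=7 load: inc=-0.046522, refl=-0.046522·0.333333=-0.0155; V=1.983507+-0.046522+-0.015507=1.9215
k=8 src: inc=-0.015507, refl=-0.015507·-0.875000=0.0136; V=1.936985+-0.015507+0.013569=1.9350
k=9 load: inc=0.013569, refl=0.013569·0.333333=0.0045; V=1.921477+0.013569+0.004523=1.9396

0 0 source 1.8750
1 2 load 2.5000
2 4 source 1.9531
3 6 load 1.7708
4 8 source 1.9303
5 10 load 1.9835
6 12 source 1.9370
7 14 load 1.9215
8 16 source 1.9350
9 18 load 1.9396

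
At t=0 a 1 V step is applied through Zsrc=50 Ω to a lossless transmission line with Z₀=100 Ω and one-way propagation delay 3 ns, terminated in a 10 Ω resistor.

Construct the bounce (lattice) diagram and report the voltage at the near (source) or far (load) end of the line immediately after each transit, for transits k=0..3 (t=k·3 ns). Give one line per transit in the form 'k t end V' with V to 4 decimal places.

0 0 source 0.6667
1 3 load 0.1212
2 6 source 0.3030
3 9 load 0.1543

Γ_L=-0.818182, Γ_S=-0.333333; launch V₁=1·100/150=0.666667
k=0 src: V=0.6667
k=1 load: inc=0.666667, refl=0.666667·-0.818182=-0.5455; V=0.000000+0.666667+-0.545455=0.1212
k=2 src: inc=-0.545455, refl=-0.545455·-0.333333=0.1818; V=0.666667+-0.545455+0.181818=0.3030
k=3 load: inc=0.181818, refl=0.181818·-0.818182=-0.1488; V=0.121212+0.181818+-0.148760=0.1543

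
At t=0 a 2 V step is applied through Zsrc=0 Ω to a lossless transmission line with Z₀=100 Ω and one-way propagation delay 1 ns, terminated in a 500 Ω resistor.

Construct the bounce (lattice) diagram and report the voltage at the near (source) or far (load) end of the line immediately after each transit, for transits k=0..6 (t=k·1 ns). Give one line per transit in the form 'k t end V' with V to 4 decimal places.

0 0 source 2.0000
1 1 load 3.3333
2 2 source 2.0000
3 3 load 1.1111
4 4 source 2.0000
5 5 load 2.5926
6 6 source 2.0000

Γ_L=0.666667, Γ_S=-1.000000; launch V₁=2·100/100=2.000000
k=0 src: V=2.0000
k=1 load: inc=2.000000, refl=2.000000·0.666667=1.3333; V=0.000000+2.000000+1.333333=3.3333
k=2 src: inc=1.333333, refl=1.333333·-1.000000=-1.3333; V=2.000000+1.333333+-1.333333=2.0000
k=3 load: inc=-1.333333, refl=-1.333333·0.666667=-0.8889; V=3.333333+-1.333333+-0.888889=1.1111
k=4 src: inc=-0.888889, refl=-0.888889·-1.000000=0.8889; V=2.000000+-0.888889+0.888889=2.0000
k=5 load: inc=0.888889, refl=0.888889·0.666667=0.5926; V=1.111111+0.888889+0.592593=2.5926
k=6 src: inc=0.592593, refl=0.592593·-1.000000=-0.5926; V=2.000000+0.592593+-0.592593=2.0000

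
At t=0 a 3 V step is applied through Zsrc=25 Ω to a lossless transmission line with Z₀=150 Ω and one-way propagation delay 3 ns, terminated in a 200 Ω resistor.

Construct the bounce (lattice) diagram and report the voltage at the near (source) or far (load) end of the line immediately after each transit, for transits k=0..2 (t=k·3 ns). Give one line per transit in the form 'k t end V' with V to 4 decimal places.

0 0 source 2.5714
1 3 load 2.9388
2 6 source 2.6764

Γ_L=0.142857, Γ_S=-0.714286; launch V₁=3·150/175=2.571429
k=0 src: V=2.5714
k=1 load: inc=2.571429, refl=2.571429·0.142857=0.3673; V=0.000000+2.571429+0.367347=2.9388
k=2 src: inc=0.367347, refl=0.367347·-0.714286=-0.2624; V=2.571429+0.367347+-0.262391=2.6764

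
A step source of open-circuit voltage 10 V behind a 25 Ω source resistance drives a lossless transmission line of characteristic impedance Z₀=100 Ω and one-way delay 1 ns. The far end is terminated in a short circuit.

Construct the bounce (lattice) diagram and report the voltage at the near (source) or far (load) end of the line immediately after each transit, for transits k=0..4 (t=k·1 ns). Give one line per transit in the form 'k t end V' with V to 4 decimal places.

Γ_L=-1.000000, Γ_S=-0.600000; launch V₁=10·100/125=8.000000
k=0 src: V=8.0000
k=1 load: inc=8.000000, refl=8.000000·-1.000000=-8.0000; V=0.000000+8.000000+-8.000000=0.0000
k=2 src: inc=-8.000000, refl=-8.000000·-0.600000=4.8000; V=8.000000+-8.000000+4.800000=4.8000
k=3 load: inc=4.800000, refl=4.800000·-1.000000=-4.8000; V=0.000000+4.800000+-4.800000=0.0000
k=4 src: inc=-4.800000, refl=-4.800000·-0.600000=2.8800; V=4.800000+-4.800000+2.880000=2.8800

0 0 source 8.0000
1 1 load 0.0000
2 2 source 4.8000
3 3 load 0.0000
4 4 source 2.8800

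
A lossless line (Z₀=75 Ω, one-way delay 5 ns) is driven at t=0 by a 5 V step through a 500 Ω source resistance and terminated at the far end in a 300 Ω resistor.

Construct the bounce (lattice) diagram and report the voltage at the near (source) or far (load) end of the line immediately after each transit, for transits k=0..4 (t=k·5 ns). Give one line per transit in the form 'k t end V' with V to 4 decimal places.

0 0 source 0.6522
1 5 load 1.0435
2 10 source 1.3327
3 15 load 1.5062
4 20 source 1.6345

Γ_L=0.600000, Γ_S=0.739130; launch V₁=5·75/575=0.652174
k=0 src: V=0.6522
k=1 load: inc=0.652174, refl=0.652174·0.600000=0.3913; V=0.000000+0.652174+0.391304=1.0435
k=2 src: inc=0.391304, refl=0.391304·0.739130=0.2892; V=0.652174+0.391304+0.289225=1.3327
k=3 load: inc=0.289225, refl=0.289225·0.600000=0.1735; V=1.043478+0.289225+0.173535=1.5062
k=4 src: inc=0.173535, refl=0.173535·0.739130=0.1283; V=1.332703+0.173535+0.128265=1.6345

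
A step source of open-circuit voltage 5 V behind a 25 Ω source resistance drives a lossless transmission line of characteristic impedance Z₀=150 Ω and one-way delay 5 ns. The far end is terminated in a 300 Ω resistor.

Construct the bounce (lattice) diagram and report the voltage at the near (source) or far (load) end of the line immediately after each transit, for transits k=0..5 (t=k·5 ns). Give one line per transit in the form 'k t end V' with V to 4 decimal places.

Γ_L=0.333333, Γ_S=-0.714286; launch V₁=5·150/175=4.285714
k=0 src: V=4.2857
k=1 load: inc=4.285714, refl=4.285714·0.333333=1.4286; V=0.000000+4.285714+1.428571=5.7143
k=2 src: inc=1.428571, refl=1.428571·-0.714286=-1.0204; V=4.285714+1.428571+-1.020408=4.6939
k=3 load: inc=-1.020408, refl=-1.020408·0.333333=-0.3401; V=5.714286+-1.020408+-0.340136=4.3537
k=4 src: inc=-0.340136, refl=-0.340136·-0.714286=0.2430; V=4.693878+-0.340136+0.242954=4.5967
k=5 load: inc=0.242954, refl=0.242954·0.333333=0.0810; V=4.353741+0.242954+0.080985=4.6777

0 0 source 4.2857
1 5 load 5.7143
2 10 source 4.6939
3 15 load 4.3537
4 20 source 4.5967
5 25 load 4.6777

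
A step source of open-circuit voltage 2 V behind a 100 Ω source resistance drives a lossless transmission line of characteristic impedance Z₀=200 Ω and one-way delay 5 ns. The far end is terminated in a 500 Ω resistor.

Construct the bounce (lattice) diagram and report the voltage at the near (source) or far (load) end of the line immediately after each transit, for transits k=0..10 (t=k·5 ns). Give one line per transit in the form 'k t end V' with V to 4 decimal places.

Γ_L=0.428571, Γ_S=-0.333333; launch V₁=2·200/300=1.333333
k=0 src: V=1.3333
k=1 load: inc=1.333333, refl=1.333333·0.428571=0.5714; V=0.000000+1.333333+0.571429=1.9048
k=2 src: inc=0.571429, refl=0.571429·-0.333333=-0.1905; V=1.333333+0.571429+-0.190476=1.7143
k=3 load: inc=-0.190476, refl=-0.190476·0.428571=-0.0816; V=1.904762+-0.190476+-0.081633=1.6327
k=4 src: inc=-0.081633, refl=-0.081633·-0.333333=0.0272; V=1.714286+-0.081633+0.027211=1.6599
k=5 load: inc=0.027211, refl=0.027211·0.428571=0.0117; V=1.632653+0.027211+0.011662=1.6715
k=6 src: inc=0.011662, refl=0.011662·-0.333333=-0.0039; V=1.659864+0.011662+-0.003887=1.6676
k=7 load: inc=-0.003887, refl=-0.003887·0.428571=-0.0017; V=1.671526+-0.003887+-0.001666=1.6660
k=8 src: inc=-0.001666, refl=-0.001666·-0.333333=0.0006; V=1.667638+-0.001666+0.000555=1.6665
k=9 load: inc=0.000555, refl=0.000555·0.428571=0.0002; V=1.665973+0.000555+0.000238=1.6668
k=10 src: inc=0.000238, refl=0.000238·-0.333333=-0.0001; V=1.666528+0.000238+-0.000079=1.6667

0 0 source 1.3333
1 5 load 1.9048
2 10 source 1.7143
3 15 load 1.6327
4 20 source 1.6599
5 25 load 1.6715
6 30 source 1.6676
7 35 load 1.6660
8 40 source 1.6665
9 45 load 1.6668
10 50 source 1.6667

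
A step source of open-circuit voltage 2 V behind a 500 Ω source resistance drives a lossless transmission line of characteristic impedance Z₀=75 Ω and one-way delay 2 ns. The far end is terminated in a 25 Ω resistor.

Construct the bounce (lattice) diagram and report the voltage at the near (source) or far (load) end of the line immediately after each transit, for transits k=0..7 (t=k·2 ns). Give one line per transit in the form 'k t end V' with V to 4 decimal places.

Γ_L=-0.500000, Γ_S=0.739130; launch V₁=2·75/575=0.260870
k=0 src: V=0.2609
k=1 load: inc=0.260870, refl=0.260870·-0.500000=-0.1304; V=0.000000+0.260870+-0.130435=0.1304
k=2 src: inc=-0.130435, refl=-0.130435·0.739130=-0.0964; V=0.260870+-0.130435+-0.096408=0.0340
k=3 load: inc=-0.096408, refl=-0.096408·-0.500000=0.0482; V=0.130435+-0.096408+0.048204=0.0822
k=4 src: inc=0.048204, refl=0.048204·0.739130=0.0356; V=0.034026+0.048204+0.035629=0.1179
k=5 load: inc=0.035629, refl=0.035629·-0.500000=-0.0178; V=0.082231+0.035629+-0.017815=0.1000
k=6 src: inc=-0.017815, refl=-0.017815·0.739130=-0.0132; V=0.117860+-0.017815+-0.013167=0.0869
k=7 load: inc=-0.013167, refl=-0.013167·-0.500000=0.0066; V=0.100045+-0.013167+0.006584=0.0935

0 0 source 0.2609
1 2 load 0.1304
2 4 source 0.0340
3 6 load 0.0822
4 8 source 0.1179
5 10 load 0.1000
6 12 source 0.0869
7 14 load 0.0935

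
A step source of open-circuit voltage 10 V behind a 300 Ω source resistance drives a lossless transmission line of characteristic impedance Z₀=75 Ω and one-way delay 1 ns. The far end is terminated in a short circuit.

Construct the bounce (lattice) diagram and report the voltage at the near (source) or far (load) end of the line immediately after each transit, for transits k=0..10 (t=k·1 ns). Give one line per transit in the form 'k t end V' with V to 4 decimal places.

Γ_L=-1.000000, Γ_S=0.600000; launch V₁=10·75/375=2.000000
k=0 src: V=2.0000
k=1 load: inc=2.000000, refl=2.000000·-1.000000=-2.0000; V=0.000000+2.000000+-2.000000=0.0000
k=2 src: inc=-2.000000, refl=-2.000000·0.600000=-1.2000; V=2.000000+-2.000000+-1.200000=-1.2000
k=3 load: inc=-1.200000, refl=-1.200000·-1.000000=1.2000; V=0.000000+-1.200000+1.200000=0.0000
k=4 src: inc=1.200000, refl=1.200000·0.600000=0.7200; V=-1.200000+1.200000+0.720000=0.7200
k=5 load: inc=0.720000, refl=0.720000·-1.000000=-0.7200; V=0.000000+0.720000+-0.720000=0.0000
k=6 src: inc=-0.720000, refl=-0.720000·0.600000=-0.4320; V=0.720000+-0.720000+-0.432000=-0.4320
k=7 load: inc=-0.432000, refl=-0.432000·-1.000000=0.4320; V=0.000000+-0.432000+0.432000=0.0000
k=8 src: inc=0.432000, refl=0.432000·0.600000=0.2592; V=-0.432000+0.432000+0.259200=0.2592
k=9 load: inc=0.259200, refl=0.259200·-1.000000=-0.2592; V=0.000000+0.259200+-0.259200=0.0000
k=10 src: inc=-0.259200, refl=-0.259200·0.600000=-0.1555; V=0.259200+-0.259200+-0.155520=-0.1555

0 0 source 2.0000
1 1 load 0.0000
2 2 source -1.2000
3 3 load 0.0000
4 4 source 0.7200
5 5 load 0.0000
6 6 source -0.4320
7 7 load 0.0000
8 8 source 0.2592
9 9 load 0.0000
10 10 source -0.1555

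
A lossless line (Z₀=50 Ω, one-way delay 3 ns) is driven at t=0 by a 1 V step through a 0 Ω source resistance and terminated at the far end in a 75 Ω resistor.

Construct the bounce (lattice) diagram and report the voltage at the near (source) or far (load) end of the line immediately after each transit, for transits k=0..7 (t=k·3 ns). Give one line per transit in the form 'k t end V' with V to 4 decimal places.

0 0 source 1.0000
1 3 load 1.2000
2 6 source 1.0000
3 9 load 0.9600
4 12 source 1.0000
5 15 load 1.0080
6 18 source 1.0000
7 21 load 0.9984

Γ_L=0.200000, Γ_S=-1.000000; launch V₁=1·50/50=1.000000
k=0 src: V=1.0000
k=1 load: inc=1.000000, refl=1.000000·0.200000=0.2000; V=0.000000+1.000000+0.200000=1.2000
k=2 src: inc=0.200000, refl=0.200000·-1.000000=-0.2000; V=1.000000+0.200000+-0.200000=1.0000
k=3 load: inc=-0.200000, refl=-0.200000·0.200000=-0.0400; V=1.200000+-0.200000+-0.040000=0.9600
k=4 src: inc=-0.040000, refl=-0.040000·-1.000000=0.0400; V=1.000000+-0.040000+0.040000=1.0000
k=5 load: inc=0.040000, refl=0.040000·0.200000=0.0080; V=0.960000+0.040000+0.008000=1.0080
k=6 src: inc=0.008000, refl=0.008000·-1.000000=-0.0080; V=1.000000+0.008000+-0.008000=1.0000
k=7 load: inc=-0.008000, refl=-0.008000·0.200000=-0.0016; V=1.008000+-0.008000+-0.001600=0.9984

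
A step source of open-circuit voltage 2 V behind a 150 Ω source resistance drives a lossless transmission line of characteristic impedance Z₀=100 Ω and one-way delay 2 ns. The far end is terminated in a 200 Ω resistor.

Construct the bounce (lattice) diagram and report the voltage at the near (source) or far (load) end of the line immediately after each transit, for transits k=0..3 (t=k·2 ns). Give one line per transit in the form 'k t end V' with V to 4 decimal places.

Γ_L=0.333333, Γ_S=0.200000; launch V₁=2·100/250=0.800000
k=0 src: V=0.8000
k=1 load: inc=0.800000, refl=0.800000·0.333333=0.2667; V=0.000000+0.800000+0.266667=1.0667
k=2 src: inc=0.266667, refl=0.266667·0.200000=0.0533; V=0.800000+0.266667+0.053333=1.1200
k=3 load: inc=0.053333, refl=0.053333·0.333333=0.0178; V=1.066667+0.053333+0.017778=1.1378

0 0 source 0.8000
1 2 load 1.0667
2 4 source 1.1200
3 6 load 1.1378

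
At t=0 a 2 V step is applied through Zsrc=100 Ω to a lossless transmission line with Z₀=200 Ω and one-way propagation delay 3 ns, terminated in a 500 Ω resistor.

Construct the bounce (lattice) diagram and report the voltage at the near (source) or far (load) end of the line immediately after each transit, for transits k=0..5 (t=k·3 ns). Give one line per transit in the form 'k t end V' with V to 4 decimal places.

0 0 source 1.3333
1 3 load 1.9048
2 6 source 1.7143
3 9 load 1.6327
4 12 source 1.6599
5 15 load 1.6715

Γ_L=0.428571, Γ_S=-0.333333; launch V₁=2·200/300=1.333333
k=0 src: V=1.3333
k=1 load: inc=1.333333, refl=1.333333·0.428571=0.5714; V=0.000000+1.333333+0.571429=1.9048
k=2 src: inc=0.571429, refl=0.571429·-0.333333=-0.1905; V=1.333333+0.571429+-0.190476=1.7143
k=3 load: inc=-0.190476, refl=-0.190476·0.428571=-0.0816; V=1.904762+-0.190476+-0.081633=1.6327
k=4 src: inc=-0.081633, refl=-0.081633·-0.333333=0.0272; V=1.714286+-0.081633+0.027211=1.6599
k=5 load: inc=0.027211, refl=0.027211·0.428571=0.0117; V=1.632653+0.027211+0.011662=1.6715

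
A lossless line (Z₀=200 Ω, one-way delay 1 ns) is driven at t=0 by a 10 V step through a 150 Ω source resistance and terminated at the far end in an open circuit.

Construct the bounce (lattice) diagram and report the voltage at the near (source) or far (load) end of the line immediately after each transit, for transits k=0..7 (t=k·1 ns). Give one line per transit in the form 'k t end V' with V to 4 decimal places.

Γ_L=1.000000, Γ_S=-0.142857; launch V₁=10·200/350=5.714286
k=0 src: V=5.7143
k=1 load: inc=5.714286, refl=5.714286·1.000000=5.7143; V=0.000000+5.714286+5.714286=11.4286
k=2 src: inc=5.714286, refl=5.714286·-0.142857=-0.8163; V=5.714286+5.714286+-0.816327=10.6122
k=3 load: inc=-0.816327, refl=-0.816327·1.000000=-0.8163; V=11.428571+-0.816327+-0.816327=9.7959
k=4 src: inc=-0.816327, refl=-0.816327·-0.142857=0.1166; V=10.612245+-0.816327+0.116618=9.9125
k=5 load: inc=0.116618, refl=0.116618·1.000000=0.1166; V=9.795918+0.116618+0.116618=10.0292
k=6 src: inc=0.116618, refl=0.116618·-0.142857=-0.0167; V=9.912536+0.116618+-0.016660=10.0125
k=7 load: inc=-0.016660, refl=-0.016660·1.000000=-0.0167; V=10.029155+-0.016660+-0.016660=9.9958

0 0 source 5.7143
1 1 load 11.4286
2 2 source 10.6122
3 3 load 9.7959
4 4 source 9.9125
5 5 load 10.0292
6 6 source 10.0125
7 7 load 9.9958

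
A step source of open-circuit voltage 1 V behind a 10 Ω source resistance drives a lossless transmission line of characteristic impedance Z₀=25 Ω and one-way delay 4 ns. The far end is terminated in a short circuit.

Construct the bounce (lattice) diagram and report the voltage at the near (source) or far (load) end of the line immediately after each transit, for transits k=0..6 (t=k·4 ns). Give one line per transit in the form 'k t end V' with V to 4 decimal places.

Γ_L=-1.000000, Γ_S=-0.428571; launch V₁=1·25/35=0.714286
k=0 src: V=0.7143
k=1 load: inc=0.714286, refl=0.714286·-1.000000=-0.7143; V=0.000000+0.714286+-0.714286=0.0000
k=2 src: inc=-0.714286, refl=-0.714286·-0.428571=0.3061; V=0.714286+-0.714286+0.306122=0.3061
k=3 load: inc=0.306122, refl=0.306122·-1.000000=-0.3061; V=0.000000+0.306122+-0.306122=0.0000
k=4 src: inc=-0.306122, refl=-0.306122·-0.428571=0.1312; V=0.306122+-0.306122+0.131195=0.1312
k=5 load: inc=0.131195, refl=0.131195·-1.000000=-0.1312; V=0.000000+0.131195+-0.131195=0.0000
k=6 src: inc=-0.131195, refl=-0.131195·-0.428571=0.0562; V=0.131195+-0.131195+0.056227=0.0562

0 0 source 0.7143
1 4 load 0.0000
2 8 source 0.3061
3 12 load 0.0000
4 16 source 0.1312
5 20 load 0.0000
6 24 source 0.0562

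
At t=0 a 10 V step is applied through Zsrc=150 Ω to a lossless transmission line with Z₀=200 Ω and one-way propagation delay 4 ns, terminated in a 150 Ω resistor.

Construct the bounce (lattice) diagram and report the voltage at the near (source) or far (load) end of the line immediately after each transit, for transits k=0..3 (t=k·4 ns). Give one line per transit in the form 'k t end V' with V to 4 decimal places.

0 0 source 5.7143
1 4 load 4.8980
2 8 source 5.0146
3 12 load 4.9979

Γ_L=-0.142857, Γ_S=-0.142857; launch V₁=10·200/350=5.714286
k=0 src: V=5.7143
k=1 load: inc=5.714286, refl=5.714286·-0.142857=-0.8163; V=0.000000+5.714286+-0.816327=4.8980
k=2 src: inc=-0.816327, refl=-0.816327·-0.142857=0.1166; V=5.714286+-0.816327+0.116618=5.0146
k=3 load: inc=0.116618, refl=0.116618·-0.142857=-0.0167; V=4.897959+0.116618+-0.016660=4.9979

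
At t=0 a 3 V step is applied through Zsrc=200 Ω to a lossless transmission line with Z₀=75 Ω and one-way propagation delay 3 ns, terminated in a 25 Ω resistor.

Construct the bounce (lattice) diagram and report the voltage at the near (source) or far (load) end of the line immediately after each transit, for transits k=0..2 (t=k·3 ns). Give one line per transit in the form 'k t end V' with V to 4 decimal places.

0 0 source 0.8182
1 3 load 0.4091
2 6 source 0.2231

Γ_L=-0.500000, Γ_S=0.454545; launch V₁=3·75/275=0.818182
k=0 src: V=0.8182
k=1 load: inc=0.818182, refl=0.818182·-0.500000=-0.4091; V=0.000000+0.818182+-0.409091=0.4091
k=2 src: inc=-0.409091, refl=-0.409091·0.454545=-0.1860; V=0.818182+-0.409091+-0.185950=0.2231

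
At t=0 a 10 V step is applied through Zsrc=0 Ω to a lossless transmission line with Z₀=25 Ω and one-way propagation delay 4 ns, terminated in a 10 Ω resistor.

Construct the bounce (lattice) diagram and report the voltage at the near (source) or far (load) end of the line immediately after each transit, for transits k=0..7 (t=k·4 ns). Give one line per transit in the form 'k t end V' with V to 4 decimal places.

Γ_L=-0.428571, Γ_S=-1.000000; launch V₁=10·25/25=10.000000
k=0 src: V=10.0000
k=1 load: inc=10.000000, refl=10.000000·-0.428571=-4.2857; V=0.000000+10.000000+-4.285714=5.7143
k=2 src: inc=-4.285714, refl=-4.285714·-1.000000=4.2857; V=10.000000+-4.285714+4.285714=10.0000
k=3 load: inc=4.285714, refl=4.285714·-0.428571=-1.8367; V=5.714286+4.285714+-1.836735=8.1633
k=4 src: inc=-1.836735, refl=-1.836735·-1.000000=1.8367; V=10.000000+-1.836735+1.836735=10.0000
k=5 load: inc=1.836735, refl=1.836735·-0.428571=-0.7872; V=8.163265+1.836735+-0.787172=9.2128
k=6 src: inc=-0.787172, refl=-0.787172·-1.000000=0.7872; V=10.000000+-0.787172+0.787172=10.0000
k=7 load: inc=0.787172, refl=0.787172·-0.428571=-0.3374; V=9.212828+0.787172+-0.337359=9.6626

0 0 source 10.0000
1 4 load 5.7143
2 8 source 10.0000
3 12 load 8.1633
4 16 source 10.0000
5 20 load 9.2128
6 24 source 10.0000
7 28 load 9.6626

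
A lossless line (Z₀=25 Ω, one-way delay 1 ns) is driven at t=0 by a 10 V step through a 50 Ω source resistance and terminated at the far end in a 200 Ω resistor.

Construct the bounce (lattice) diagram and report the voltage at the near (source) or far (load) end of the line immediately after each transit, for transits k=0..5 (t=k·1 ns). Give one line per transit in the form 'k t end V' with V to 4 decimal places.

0 0 source 3.3333
1 1 load 5.9259
2 2 source 6.7901
3 3 load 7.4623
4 4 source 7.6863
5 5 load 7.8606

Γ_L=0.777778, Γ_S=0.333333; launch V₁=10·25/75=3.333333
k=0 src: V=3.3333
k=1 load: inc=3.333333, refl=3.333333·0.777778=2.5926; V=0.000000+3.333333+2.592593=5.9259
k=2 src: inc=2.592593, refl=2.592593·0.333333=0.8642; V=3.333333+2.592593+0.864198=6.7901
k=3 load: inc=0.864198, refl=0.864198·0.777778=0.6722; V=5.925926+0.864198+0.672154=7.4623
k=4 src: inc=0.672154, refl=0.672154·0.333333=0.2241; V=6.790123+0.672154+0.224051=7.6863
k=5 load: inc=0.224051, refl=0.224051·0.777778=0.1743; V=7.462277+0.224051+0.174262=7.8606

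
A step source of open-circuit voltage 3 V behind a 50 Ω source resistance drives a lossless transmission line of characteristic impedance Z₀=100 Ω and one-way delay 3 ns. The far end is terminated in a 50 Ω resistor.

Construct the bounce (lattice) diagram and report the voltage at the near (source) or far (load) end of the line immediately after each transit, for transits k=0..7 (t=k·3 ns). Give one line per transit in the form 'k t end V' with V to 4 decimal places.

Γ_L=-0.333333, Γ_S=-0.333333; launch V₁=3·100/150=2.000000
k=0 src: V=2.0000
k=1 load: inc=2.000000, refl=2.000000·-0.333333=-0.6667; V=0.000000+2.000000+-0.666667=1.3333
k=2 src: inc=-0.666667, refl=-0.666667·-0.333333=0.2222; V=2.000000+-0.666667+0.222222=1.5556
k=3 load: inc=0.222222, refl=0.222222·-0.333333=-0.0741; V=1.333333+0.222222+-0.074074=1.4815
k=4 src: inc=-0.074074, refl=-0.074074·-0.333333=0.0247; V=1.555556+-0.074074+0.024691=1.5062
k=5 load: inc=0.024691, refl=0.024691·-0.333333=-0.0082; V=1.481481+0.024691+-0.008230=1.4979
k=6 src: inc=-0.008230, refl=-0.008230·-0.333333=0.0027; V=1.506173+-0.008230+0.002743=1.5007
k=7 load: inc=0.002743, refl=0.002743·-0.333333=-0.0009; V=1.497942+0.002743+-0.000914=1.4998

0 0 source 2.0000
1 3 load 1.3333
2 6 source 1.5556
3 9 load 1.4815
4 12 source 1.5062
5 15 load 1.4979
6 18 source 1.5007
7 21 load 1.4998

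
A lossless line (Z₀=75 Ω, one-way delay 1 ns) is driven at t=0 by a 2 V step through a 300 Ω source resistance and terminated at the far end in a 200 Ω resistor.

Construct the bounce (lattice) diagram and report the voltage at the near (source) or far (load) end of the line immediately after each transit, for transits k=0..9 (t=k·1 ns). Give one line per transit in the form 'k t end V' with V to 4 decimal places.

0 0 source 0.4000
1 1 load 0.5818
2 2 source 0.6909
3 3 load 0.7405
4 4 source 0.7702
5 5 load 0.7838
6 6 source 0.7919
7 7 load 0.7956
8 8 source 0.7978
9 9 load 0.7988

Γ_L=0.454545, Γ_S=0.600000; launch V₁=2·75/375=0.400000
k=0 src: V=0.4000
k=1 load: inc=0.400000, refl=0.400000·0.454545=0.1818; V=0.000000+0.400000+0.181818=0.5818
k=2 src: inc=0.181818, refl=0.181818·0.600000=0.1091; V=0.400000+0.181818+0.109091=0.6909
k=3 load: inc=0.109091, refl=0.109091·0.454545=0.0496; V=0.581818+0.109091+0.049587=0.7405
k=4 src: inc=0.049587, refl=0.049587·0.600000=0.0298; V=0.690909+0.049587+0.029752=0.7702
k=5 load: inc=0.029752, refl=0.029752·0.454545=0.0135; V=0.740496+0.029752+0.013524=0.7838
k=6 src: inc=0.013524, refl=0.013524·0.600000=0.0081; V=0.770248+0.013524+0.008114=0.7919
k=7 load: inc=0.008114, refl=0.008114·0.454545=0.0037; V=0.783772+0.008114+0.003688=0.7956
k=8 src: inc=0.003688, refl=0.003688·0.600000=0.0022; V=0.791886+0.003688+0.002213=0.7978
k=9 load: inc=0.002213, refl=0.002213·0.454545=0.0010; V=0.795574+0.002213+0.001006=0.7988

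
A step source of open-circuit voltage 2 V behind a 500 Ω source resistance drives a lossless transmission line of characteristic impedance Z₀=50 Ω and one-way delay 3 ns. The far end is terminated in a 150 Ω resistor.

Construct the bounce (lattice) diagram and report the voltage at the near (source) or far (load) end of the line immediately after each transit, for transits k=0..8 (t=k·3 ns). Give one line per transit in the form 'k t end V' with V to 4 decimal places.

Γ_L=0.500000, Γ_S=0.818182; launch V₁=2·50/550=0.181818
k=0 src: V=0.1818
k=1 load: inc=0.181818, refl=0.181818·0.500000=0.0909; V=0.000000+0.181818+0.090909=0.2727
k=2 src: inc=0.090909, refl=0.090909·0.818182=0.0744; V=0.181818+0.090909+0.074380=0.3471
k=3 load: inc=0.074380, refl=0.074380·0.500000=0.0372; V=0.272727+0.074380+0.037190=0.3843
k=4 src: inc=0.037190, refl=0.037190·0.818182=0.0304; V=0.347107+0.037190+0.030428=0.4147
k=5 load: inc=0.030428, refl=0.030428·0.500000=0.0152; V=0.384298+0.030428+0.015214=0.4299
k=6 src: inc=0.015214, refl=0.015214·0.818182=0.0124; V=0.414726+0.015214+0.012448=0.4424
k=7 load: inc=0.012448, refl=0.012448·0.500000=0.0062; V=0.429940+0.012448+0.006224=0.4486
k=8 src: inc=0.006224, refl=0.006224·0.818182=0.0051; V=0.442388+0.006224+0.005092=0.4537

0 0 source 0.1818
1 3 load 0.2727
2 6 source 0.3471
3 9 load 0.3843
4 12 source 0.4147
5 15 load 0.4299
6 18 source 0.4424
7 21 load 0.4486
8 24 source 0.4537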